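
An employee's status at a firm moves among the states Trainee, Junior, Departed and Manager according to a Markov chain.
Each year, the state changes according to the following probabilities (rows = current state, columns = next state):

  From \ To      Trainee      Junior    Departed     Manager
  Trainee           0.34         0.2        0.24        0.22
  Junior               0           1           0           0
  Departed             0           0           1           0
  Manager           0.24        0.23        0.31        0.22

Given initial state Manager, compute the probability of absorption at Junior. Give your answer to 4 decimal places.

Let h(s) be the probability of absorption at Junior starting from transient state s. Then h(Junior) = 1 and h(Departed) = 0. By first-step analysis:
h(Trainee) = 0.34·h(Trainee) + 0.2·1 + 0.24·0 + 0.22·h(Manager)
h(Manager) = 0.24·h(Trainee) + 0.23·1 + 0.31·0 + 0.22·h(Manager)
Solving: h(Trainee) = 0.4472, h(Manager) = 0.4325.
Starting from Manager, the probability is 0.4325.

0.4325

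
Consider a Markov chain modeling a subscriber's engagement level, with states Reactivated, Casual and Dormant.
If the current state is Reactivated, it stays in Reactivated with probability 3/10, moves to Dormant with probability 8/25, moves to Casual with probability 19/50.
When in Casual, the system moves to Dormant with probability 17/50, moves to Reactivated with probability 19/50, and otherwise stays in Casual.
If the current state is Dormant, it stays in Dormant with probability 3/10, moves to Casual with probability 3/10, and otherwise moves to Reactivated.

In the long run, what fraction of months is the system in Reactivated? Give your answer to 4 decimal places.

0.3578

Let the stationary distribution be π with π = πP and π_1 + π_2 + π_3 = 1.
π_1 = 0.3·π_1 + 0.38·π_2 + 0.4·π_3
π_2 = 0.38·π_1 + 0.28·π_2 + 0.3·π_3
Solving with the normalization constraint gives π = (0.3578, 0.3222, 0.3200).
So the stationary probability of Reactivated is 0.3578.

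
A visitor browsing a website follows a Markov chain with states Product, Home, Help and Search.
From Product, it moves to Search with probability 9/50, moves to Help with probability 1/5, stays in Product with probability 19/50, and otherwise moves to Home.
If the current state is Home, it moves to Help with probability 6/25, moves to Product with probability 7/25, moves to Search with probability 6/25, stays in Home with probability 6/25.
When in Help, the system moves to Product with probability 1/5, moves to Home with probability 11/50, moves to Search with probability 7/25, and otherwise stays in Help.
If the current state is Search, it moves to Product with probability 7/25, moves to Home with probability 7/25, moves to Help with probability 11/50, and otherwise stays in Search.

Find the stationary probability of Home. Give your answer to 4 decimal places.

Let the stationary distribution be π with π = πP and π_1 + π_2 + π_3 + π_4 = 1.
π_1 = 0.38·π_1 + 0.28·π_2 + 0.2·π_3 + 0.28·π_4
π_2 = 0.24·π_1 + 0.24·π_2 + 0.22·π_3 + 0.28·π_4
π_3 = 0.2·π_1 + 0.24·π_2 + 0.3·π_3 + 0.22·π_4
Solving with the normalization constraint gives π = (0.2899, 0.2443, 0.2381, 0.2276).
So the stationary probability of Home is 0.2443.

0.2443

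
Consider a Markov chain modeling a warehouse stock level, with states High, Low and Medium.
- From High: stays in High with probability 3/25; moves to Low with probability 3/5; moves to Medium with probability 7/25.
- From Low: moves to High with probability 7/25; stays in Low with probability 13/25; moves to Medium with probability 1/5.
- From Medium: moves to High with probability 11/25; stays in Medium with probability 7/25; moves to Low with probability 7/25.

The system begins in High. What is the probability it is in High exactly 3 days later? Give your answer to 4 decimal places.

0.2682

Propagate the distribution vector 3 days from High.
After 0 days: (1.0000, 0.0000, 0.0000)
After 1 day: (0.1200, 0.6000, 0.2800)
After 2 days: (0.3056, 0.4624, 0.2320)
After 3 days: (0.2682, 0.4888, 0.2430)
P(in High after 3 days) = 0.2682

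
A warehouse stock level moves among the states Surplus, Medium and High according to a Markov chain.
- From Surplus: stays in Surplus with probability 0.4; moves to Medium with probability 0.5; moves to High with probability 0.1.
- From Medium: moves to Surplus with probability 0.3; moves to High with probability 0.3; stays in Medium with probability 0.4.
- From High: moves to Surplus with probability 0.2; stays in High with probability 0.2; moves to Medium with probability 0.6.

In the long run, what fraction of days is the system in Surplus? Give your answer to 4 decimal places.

0.3093

Let the stationary distribution be π with π = πP and π_1 + π_2 + π_3 = 1.
π_1 = 0.4·π_1 + 0.3·π_2 + 0.2·π_3
π_2 = 0.5·π_1 + 0.4·π_2 + 0.6·π_3
Solving with the normalization constraint gives π = (0.3093, 0.4742, 0.2165).
So the stationary probability of Surplus is 0.3093.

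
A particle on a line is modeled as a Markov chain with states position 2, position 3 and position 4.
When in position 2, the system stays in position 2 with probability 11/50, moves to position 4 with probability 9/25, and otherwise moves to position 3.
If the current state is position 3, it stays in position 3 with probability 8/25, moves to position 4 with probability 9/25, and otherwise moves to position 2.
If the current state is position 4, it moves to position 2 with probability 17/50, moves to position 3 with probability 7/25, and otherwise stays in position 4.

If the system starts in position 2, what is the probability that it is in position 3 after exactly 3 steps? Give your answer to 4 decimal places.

Propagate the distribution vector 3 steps from position 2.
After 0 steps: (1.0000, 0.0000, 0.0000)
After 1 step: (0.2200, 0.4200, 0.3600)
After 2 steps: (0.3052, 0.3276, 0.3672)
After 3 steps: (0.2968, 0.3358, 0.3673)
P(in position 3 after 3 steps) = 0.3358

0.3358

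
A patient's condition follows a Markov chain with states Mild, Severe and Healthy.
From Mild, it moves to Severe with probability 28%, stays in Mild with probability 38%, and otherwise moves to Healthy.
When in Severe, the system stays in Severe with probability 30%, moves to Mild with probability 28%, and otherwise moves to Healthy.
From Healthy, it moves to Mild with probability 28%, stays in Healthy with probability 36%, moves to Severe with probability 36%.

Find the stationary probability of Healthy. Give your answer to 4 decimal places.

0.3727

Let the stationary distribution be π with π = πP and π_1 + π_2 + π_3 = 1.
π_1 = 0.38·π_1 + 0.28·π_2 + 0.28·π_3
π_2 = 0.28·π_1 + 0.3·π_2 + 0.36·π_3
Solving with the normalization constraint gives π = (0.3111, 0.3161, 0.3727).
So the stationary probability of Healthy is 0.3727.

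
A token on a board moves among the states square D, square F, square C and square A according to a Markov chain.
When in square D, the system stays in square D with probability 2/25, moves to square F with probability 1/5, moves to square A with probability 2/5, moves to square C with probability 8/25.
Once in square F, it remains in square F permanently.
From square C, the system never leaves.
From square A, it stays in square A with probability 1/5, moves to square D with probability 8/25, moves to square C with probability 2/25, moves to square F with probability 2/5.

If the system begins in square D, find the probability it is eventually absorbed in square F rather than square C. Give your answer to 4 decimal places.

Let h(s) be the probability of absorption at square F starting from transient state s. Then h(square F) = 1 and h(square C) = 0. By first-step analysis:
h(square D) = 0.08·h(square D) + 0.2·1 + 0.32·0 + 0.4·h(square A)
h(square A) = 0.32·h(square D) + 0.4·1 + 0.08·0 + 0.2·h(square A)
Solving: h(square D) = 0.5263, h(square A) = 0.7105.
Starting from square D, the probability is 0.5263.

0.5263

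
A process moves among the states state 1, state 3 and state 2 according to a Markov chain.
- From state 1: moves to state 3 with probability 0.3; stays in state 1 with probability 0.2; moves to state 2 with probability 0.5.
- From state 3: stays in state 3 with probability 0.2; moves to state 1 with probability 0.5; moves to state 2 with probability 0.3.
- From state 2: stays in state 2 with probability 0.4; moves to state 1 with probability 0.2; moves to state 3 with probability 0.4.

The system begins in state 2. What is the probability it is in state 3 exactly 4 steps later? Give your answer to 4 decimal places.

0.3094

Propagate the distribution vector 4 steps from state 2.
After 0 steps: (0.0000, 0.0000, 1.0000)
After 1 step: (0.2000, 0.4000, 0.4000)
After 2 steps: (0.3200, 0.3000, 0.3800)
After 3 steps: (0.2900, 0.3080, 0.4020)
After 4 steps: (0.2924, 0.3094, 0.3982)
P(in state 3 after 4 steps) = 0.3094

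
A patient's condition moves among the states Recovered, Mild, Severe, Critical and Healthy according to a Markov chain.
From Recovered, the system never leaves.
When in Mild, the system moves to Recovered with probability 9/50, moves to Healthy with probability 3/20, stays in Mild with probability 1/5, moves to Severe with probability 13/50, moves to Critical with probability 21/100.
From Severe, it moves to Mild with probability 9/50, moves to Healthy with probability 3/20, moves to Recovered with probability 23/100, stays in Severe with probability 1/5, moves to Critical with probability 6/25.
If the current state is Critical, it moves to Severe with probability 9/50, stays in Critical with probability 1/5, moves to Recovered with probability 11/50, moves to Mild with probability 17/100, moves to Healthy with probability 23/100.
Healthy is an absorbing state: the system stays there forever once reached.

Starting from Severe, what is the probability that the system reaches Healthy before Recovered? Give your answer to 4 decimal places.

0.4345

Let h(s) be the probability of absorption at Healthy starting from transient state s. Then h(Healthy) = 1 and h(Recovered) = 0. By first-step analysis:
h(Mild) = 0.18·0 + 0.2·h(Mild) + 0.26·h(Severe) + 0.21·h(Critical) + 0.15·1
h(Severe) = 0.23·0 + 0.18·h(Mild) + 0.2·h(Severe) + 0.24·h(Critical) + 0.15·1
h(Critical) = 0.22·0 + 0.17·h(Mild) + 0.18·h(Severe) + 0.2·h(Critical) + 0.23·1
Solving: h(Mild) = 0.4553, h(Severe) = 0.4345, h(Critical) = 0.4820.
Starting from Severe, the probability is 0.4345.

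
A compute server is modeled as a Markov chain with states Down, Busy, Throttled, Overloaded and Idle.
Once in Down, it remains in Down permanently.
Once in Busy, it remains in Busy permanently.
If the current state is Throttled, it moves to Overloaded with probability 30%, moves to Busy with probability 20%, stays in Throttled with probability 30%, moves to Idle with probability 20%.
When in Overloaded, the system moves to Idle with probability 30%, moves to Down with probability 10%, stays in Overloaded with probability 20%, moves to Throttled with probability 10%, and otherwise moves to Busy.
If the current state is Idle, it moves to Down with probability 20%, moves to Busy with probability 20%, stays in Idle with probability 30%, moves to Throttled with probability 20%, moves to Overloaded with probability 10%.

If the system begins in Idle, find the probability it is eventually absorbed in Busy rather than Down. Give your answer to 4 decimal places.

Let h(s) be the probability of absorption at Busy starting from transient state s. Then h(Busy) = 1 and h(Down) = 0. By first-step analysis:
h(Throttled) = 0.2·1 + 0.3·h(Throttled) + 0.3·h(Overloaded) + 0.2·h(Idle)
h(Overloaded) = 0.1·0 + 0.3·1 + 0.1·h(Throttled) + 0.2·h(Overloaded) + 0.3·h(Idle)
h(Idle) = 0.2·0 + 0.2·1 + 0.2·h(Throttled) + 0.1·h(Overloaded) + 0.3·h(Idle)
Solving: h(Throttled) = 0.7550, h(Overloaded) = 0.6946, h(Idle) = 0.6007.
Starting from Idle, the probability is 0.6007.

0.6007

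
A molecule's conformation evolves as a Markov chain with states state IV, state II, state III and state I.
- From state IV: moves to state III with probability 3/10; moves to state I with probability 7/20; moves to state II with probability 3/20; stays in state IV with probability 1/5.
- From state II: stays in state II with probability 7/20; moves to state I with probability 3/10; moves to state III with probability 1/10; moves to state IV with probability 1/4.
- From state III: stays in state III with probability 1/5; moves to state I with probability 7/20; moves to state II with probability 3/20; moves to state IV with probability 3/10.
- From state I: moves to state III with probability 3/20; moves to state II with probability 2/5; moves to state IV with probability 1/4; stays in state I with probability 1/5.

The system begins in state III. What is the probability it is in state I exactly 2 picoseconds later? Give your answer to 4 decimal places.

0.2900

Propagate the distribution vector 2 picoseconds from state III.
After 0 picoseconds: (0.0000, 0.0000, 1.0000, 0.0000)
After 1 picosecond: (0.3000, 0.1500, 0.2000, 0.3500)
After 2 picoseconds: (0.2450, 0.2675, 0.1975, 0.2900)
P(in state I after 2 picoseconds) = 0.2900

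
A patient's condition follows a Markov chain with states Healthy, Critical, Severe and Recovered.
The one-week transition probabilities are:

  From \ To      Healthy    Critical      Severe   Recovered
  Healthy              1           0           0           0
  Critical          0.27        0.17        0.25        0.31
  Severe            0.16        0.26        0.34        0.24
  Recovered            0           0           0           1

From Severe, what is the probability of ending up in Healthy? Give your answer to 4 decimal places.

0.4205

Let h(s) be the probability of absorption at Healthy starting from transient state s. Then h(Healthy) = 1 and h(Recovered) = 0. By first-step analysis:
h(Critical) = 0.27·1 + 0.17·h(Critical) + 0.25·h(Severe) + 0.31·0
h(Severe) = 0.16·1 + 0.26·h(Critical) + 0.34·h(Severe) + 0.24·0
Solving: h(Critical) = 0.4519, h(Severe) = 0.4205.
Starting from Severe, the probability is 0.4205.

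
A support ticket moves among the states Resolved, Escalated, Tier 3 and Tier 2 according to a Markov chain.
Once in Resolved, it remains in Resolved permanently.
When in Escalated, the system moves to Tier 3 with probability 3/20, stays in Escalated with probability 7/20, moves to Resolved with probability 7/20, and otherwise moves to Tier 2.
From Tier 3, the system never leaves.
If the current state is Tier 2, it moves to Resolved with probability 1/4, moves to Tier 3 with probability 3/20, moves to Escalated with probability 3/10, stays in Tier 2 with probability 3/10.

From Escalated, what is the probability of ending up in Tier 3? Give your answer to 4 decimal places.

Let h(s) be the probability of absorption at Tier 3 starting from transient state s. Then h(Tier 3) = 1 and h(Resolved) = 0. By first-step analysis:
h(Escalated) = 0.35·0 + 0.35·h(Escalated) + 0.15·1 + 0.15·h(Tier 2)
h(Tier 2) = 0.25·0 + 0.3·h(Escalated) + 0.15·1 + 0.3·h(Tier 2)
Solving: h(Escalated) = 0.3110, h(Tier 2) = 0.3476.
Starting from Escalated, the probability is 0.3110.

0.3110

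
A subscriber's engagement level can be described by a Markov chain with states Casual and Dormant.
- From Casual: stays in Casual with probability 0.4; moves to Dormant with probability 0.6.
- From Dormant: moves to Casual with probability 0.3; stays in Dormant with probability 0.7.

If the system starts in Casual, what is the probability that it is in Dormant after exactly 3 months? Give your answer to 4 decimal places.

0.6660

Propagate the distribution vector 3 months from Casual.
After 0 months: (1.0000, 0.0000)
After 1 month: (0.4000, 0.6000)
After 2 months: (0.3400, 0.6600)
After 3 months: (0.3340, 0.6660)
P(in Dormant after 3 months) = 0.6660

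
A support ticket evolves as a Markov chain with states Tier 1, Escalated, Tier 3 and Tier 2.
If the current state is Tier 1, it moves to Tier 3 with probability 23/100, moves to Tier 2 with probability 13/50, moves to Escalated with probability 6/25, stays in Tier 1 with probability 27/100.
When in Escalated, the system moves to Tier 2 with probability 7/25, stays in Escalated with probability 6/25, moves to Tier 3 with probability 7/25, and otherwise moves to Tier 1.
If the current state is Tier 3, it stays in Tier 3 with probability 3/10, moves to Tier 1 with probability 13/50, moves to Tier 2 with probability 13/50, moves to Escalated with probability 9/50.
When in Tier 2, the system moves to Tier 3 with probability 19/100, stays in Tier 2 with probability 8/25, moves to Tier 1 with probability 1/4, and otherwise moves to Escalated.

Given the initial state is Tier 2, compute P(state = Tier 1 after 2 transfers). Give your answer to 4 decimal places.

Propagate the distribution vector 2 transfers from Tier 2.
After 0 transfers: (0.0000, 0.0000, 0.0000, 1.0000)
After 1 transfer: (0.2500, 0.2400, 0.1900, 0.3200)
After 2 transfers: (0.2449, 0.2286, 0.2425, 0.2840)
P(in Tier 1 after 2 transfers) = 0.2449

0.2449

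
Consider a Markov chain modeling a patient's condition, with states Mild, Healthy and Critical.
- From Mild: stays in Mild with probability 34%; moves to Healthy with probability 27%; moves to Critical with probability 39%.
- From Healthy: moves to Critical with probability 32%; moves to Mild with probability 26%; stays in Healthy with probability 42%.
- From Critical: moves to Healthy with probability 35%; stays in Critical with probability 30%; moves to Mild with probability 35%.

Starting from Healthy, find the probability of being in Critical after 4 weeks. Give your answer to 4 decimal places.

Propagate the distribution vector 4 weeks from Healthy.
After 0 weeks: (0.0000, 1.0000, 0.0000)
After 1 week: (0.2600, 0.4200, 0.3200)
After 2 weeks: (0.3096, 0.3586, 0.3318)
After 3 weeks: (0.3146, 0.3503, 0.3350)
After 4 weeks: (0.3153, 0.3494, 0.3353)
P(in Critical after 4 weeks) = 0.3353

0.3353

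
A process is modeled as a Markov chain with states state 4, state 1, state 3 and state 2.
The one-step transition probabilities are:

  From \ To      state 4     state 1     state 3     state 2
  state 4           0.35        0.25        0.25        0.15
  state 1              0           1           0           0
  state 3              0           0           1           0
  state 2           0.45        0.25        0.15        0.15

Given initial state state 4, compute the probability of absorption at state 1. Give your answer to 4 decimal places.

0.5155

Let h(s) be the probability of absorption at state 1 starting from transient state s. Then h(state 1) = 1 and h(state 3) = 0. By first-step analysis:
h(state 4) = 0.35·h(state 4) + 0.25·1 + 0.25·0 + 0.15·h(state 2)
h(state 2) = 0.45·h(state 4) + 0.25·1 + 0.15·0 + 0.15·h(state 2)
Solving: h(state 4) = 0.5155, h(state 2) = 0.5670.
Starting from state 4, the probability is 0.5155.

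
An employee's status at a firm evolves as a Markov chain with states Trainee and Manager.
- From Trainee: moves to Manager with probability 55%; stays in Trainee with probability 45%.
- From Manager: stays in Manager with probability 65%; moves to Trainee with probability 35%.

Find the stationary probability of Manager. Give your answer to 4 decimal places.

0.6111

Let the stationary distribution be π with π = πP and π_1 + π_2 = 1.
π_1 = 0.45·π_1 + 0.35·π_2
Solving with the normalization constraint gives π = (0.3889, 0.6111).
So the stationary probability of Manager is 0.6111.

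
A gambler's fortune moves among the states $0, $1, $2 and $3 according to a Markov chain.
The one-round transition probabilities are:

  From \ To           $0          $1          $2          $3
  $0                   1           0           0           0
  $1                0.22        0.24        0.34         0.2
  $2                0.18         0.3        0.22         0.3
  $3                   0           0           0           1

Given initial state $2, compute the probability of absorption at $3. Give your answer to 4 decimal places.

0.5868

Let h(s) be the probability of absorption at $3 starting from transient state s. Then h($3) = 1 and h($0) = 0. By first-step analysis:
h($1) = 0.22·0 + 0.24·h($1) + 0.34·h($2) + 0.2·1
h($2) = 0.18·0 + 0.3·h($1) + 0.22·h($2) + 0.3·1
Solving: h($1) = 0.5257, h($2) = 0.5868.
Starting from $2, the probability is 0.5868.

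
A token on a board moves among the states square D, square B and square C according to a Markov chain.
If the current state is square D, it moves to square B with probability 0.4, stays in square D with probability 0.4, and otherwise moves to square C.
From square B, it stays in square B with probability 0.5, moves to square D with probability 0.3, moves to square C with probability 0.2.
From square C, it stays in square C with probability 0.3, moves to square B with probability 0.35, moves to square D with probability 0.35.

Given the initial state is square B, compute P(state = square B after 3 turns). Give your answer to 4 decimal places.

Propagate the distribution vector 3 turns from square B.
After 0 turns: (0.0000, 1.0000, 0.0000)
After 1 turn: (0.3000, 0.5000, 0.2000)
After 2 turns: (0.3400, 0.4400, 0.2200)
After 3 turns: (0.3450, 0.4330, 0.2220)
P(in square B after 3 turns) = 0.4330

0.4330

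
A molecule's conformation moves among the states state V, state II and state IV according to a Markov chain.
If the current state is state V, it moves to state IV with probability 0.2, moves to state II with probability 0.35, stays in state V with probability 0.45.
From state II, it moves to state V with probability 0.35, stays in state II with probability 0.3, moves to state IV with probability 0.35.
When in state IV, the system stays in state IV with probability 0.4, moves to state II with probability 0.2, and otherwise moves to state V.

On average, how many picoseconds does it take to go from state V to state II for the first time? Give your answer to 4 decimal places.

3.2000

Let t(s) be the expected number of picoseconds to first reach state II from state s, with t(state II) = 0. Conditioning on the first picosecond:
t(state V) = 1 + 0.45·t(state V) + 0.2·t(state IV)
t(state IV) = 1 + 0.4·t(state V) + 0.4·t(state IV)
Solving: t(state V) = 3.2000, t(state IV) = 3.8000.
Expected picoseconds from state V to state II: 3.2000.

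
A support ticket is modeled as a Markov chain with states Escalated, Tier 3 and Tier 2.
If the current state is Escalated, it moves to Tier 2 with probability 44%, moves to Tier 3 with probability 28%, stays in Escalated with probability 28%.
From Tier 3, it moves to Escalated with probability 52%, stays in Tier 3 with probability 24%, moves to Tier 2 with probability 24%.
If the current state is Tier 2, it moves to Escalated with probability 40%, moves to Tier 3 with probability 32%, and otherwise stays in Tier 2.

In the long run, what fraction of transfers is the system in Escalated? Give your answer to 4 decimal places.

0.3874

Let the stationary distribution be π with π = πP and π_1 + π_2 + π_3 = 1.
π_1 = 0.28·π_1 + 0.52·π_2 + 0.4·π_3
π_2 = 0.28·π_1 + 0.24·π_2 + 0.32·π_3
Solving with the normalization constraint gives π = (0.3874, 0.2819, 0.3307).
So the stationary probability of Escalated is 0.3874.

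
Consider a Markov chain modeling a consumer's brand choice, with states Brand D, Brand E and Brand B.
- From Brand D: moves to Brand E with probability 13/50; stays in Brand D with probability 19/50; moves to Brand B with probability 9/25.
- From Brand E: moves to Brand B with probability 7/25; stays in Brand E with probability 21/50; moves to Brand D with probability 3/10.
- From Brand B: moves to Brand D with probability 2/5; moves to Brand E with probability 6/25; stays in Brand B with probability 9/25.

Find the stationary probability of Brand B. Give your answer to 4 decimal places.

Let the stationary distribution be π with π = πP and π_1 + π_2 + π_3 = 1.
π_1 = 0.38·π_1 + 0.3·π_2 + 0.4·π_3
π_2 = 0.26·π_1 + 0.42·π_2 + 0.24·π_3
Solving with the normalization constraint gives π = (0.3626, 0.3015, 0.3359).
So the stationary probability of Brand B is 0.3359.

0.3359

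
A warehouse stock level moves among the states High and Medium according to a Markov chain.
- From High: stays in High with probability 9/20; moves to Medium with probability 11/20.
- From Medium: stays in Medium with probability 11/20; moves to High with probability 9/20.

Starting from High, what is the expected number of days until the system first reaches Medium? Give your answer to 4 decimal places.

1.8182

Let t(s) be the expected number of days to first reach Medium from state s, with t(Medium) = 0. Conditioning on the first day:
t(High) = 1 + 0.45·t(High)
Solving: t(High) = 1.8182.
Expected days from High to Medium: 1.8182.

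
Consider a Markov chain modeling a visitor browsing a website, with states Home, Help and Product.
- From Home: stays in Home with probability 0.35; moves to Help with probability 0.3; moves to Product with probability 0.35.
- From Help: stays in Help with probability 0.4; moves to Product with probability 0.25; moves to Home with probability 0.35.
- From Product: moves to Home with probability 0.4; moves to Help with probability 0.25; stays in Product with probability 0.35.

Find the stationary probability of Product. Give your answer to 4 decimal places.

0.3184

Let the stationary distribution be π with π = πP and π_1 + π_2 + π_3 = 1.
π_1 = 0.35·π_1 + 0.35·π_2 + 0.4·π_3
π_2 = 0.3·π_1 + 0.4·π_2 + 0.25·π_3
Solving with the normalization constraint gives π = (0.3659, 0.3156, 0.3184).
So the stationary probability of Product is 0.3184.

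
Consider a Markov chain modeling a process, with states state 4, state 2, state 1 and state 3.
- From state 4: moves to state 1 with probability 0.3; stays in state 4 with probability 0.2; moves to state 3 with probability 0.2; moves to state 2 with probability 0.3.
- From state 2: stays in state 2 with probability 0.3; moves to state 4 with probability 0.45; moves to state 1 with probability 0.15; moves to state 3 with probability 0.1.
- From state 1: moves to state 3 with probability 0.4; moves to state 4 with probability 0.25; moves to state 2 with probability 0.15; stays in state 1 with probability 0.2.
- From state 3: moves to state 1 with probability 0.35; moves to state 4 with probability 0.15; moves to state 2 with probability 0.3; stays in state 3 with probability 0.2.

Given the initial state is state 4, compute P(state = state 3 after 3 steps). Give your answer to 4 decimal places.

0.2215

Propagate the distribution vector 3 steps from state 4.
After 0 steps: (1.0000, 0.0000, 0.0000, 0.0000)
After 1 step: (0.2000, 0.3000, 0.3000, 0.2000)
After 2 steps: (0.2800, 0.2550, 0.2350, 0.2300)
After 3 steps: (0.2640, 0.2648, 0.2498, 0.2215)
P(in state 3 after 3 steps) = 0.2215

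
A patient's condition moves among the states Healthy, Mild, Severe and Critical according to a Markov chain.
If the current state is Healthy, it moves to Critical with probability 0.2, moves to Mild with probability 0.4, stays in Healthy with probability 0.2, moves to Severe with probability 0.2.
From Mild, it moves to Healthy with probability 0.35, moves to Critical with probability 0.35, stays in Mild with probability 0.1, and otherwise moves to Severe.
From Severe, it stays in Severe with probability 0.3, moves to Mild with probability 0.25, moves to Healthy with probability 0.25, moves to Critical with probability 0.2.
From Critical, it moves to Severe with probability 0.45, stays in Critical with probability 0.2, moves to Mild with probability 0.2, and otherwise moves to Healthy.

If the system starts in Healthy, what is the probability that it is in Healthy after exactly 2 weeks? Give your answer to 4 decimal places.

0.2600

Propagate the distribution vector 2 weeks from Healthy.
After 0 weeks: (1.0000, 0.0000, 0.0000, 0.0000)
After 1 week: (0.2000, 0.4000, 0.2000, 0.2000)
After 2 weeks: (0.2600, 0.2100, 0.2700, 0.2600)
P(in Healthy after 2 weeks) = 0.2600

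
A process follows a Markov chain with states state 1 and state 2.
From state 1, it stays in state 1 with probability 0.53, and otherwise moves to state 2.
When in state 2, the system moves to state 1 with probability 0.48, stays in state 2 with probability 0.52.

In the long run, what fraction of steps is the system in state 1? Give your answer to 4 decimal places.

0.5053

Let the stationary distribution be π with π = πP and π_1 + π_2 = 1.
π_1 = 0.53·π_1 + 0.48·π_2
Solving with the normalization constraint gives π = (0.5053, 0.4947).
So the stationary probability of state 1 is 0.5053.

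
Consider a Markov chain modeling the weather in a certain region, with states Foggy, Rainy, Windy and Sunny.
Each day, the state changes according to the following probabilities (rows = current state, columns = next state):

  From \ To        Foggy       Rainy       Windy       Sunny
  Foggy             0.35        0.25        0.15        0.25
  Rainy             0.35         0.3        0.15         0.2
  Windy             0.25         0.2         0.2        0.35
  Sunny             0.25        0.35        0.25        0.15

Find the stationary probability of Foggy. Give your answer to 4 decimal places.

Let the stationary distribution be π with π = πP and π_1 + π_2 + π_3 + π_4 = 1.
π_1 = 0.35·π_1 + 0.35·π_2 + 0.25·π_3 + 0.25·π_4
π_2 = 0.25·π_1 + 0.3·π_2 + 0.2·π_3 + 0.35·π_4
π_3 = 0.15·π_1 + 0.15·π_2 + 0.2·π_3 + 0.25·π_4
Solving with the normalization constraint gives π = (0.3087, 0.2779, 0.1822, 0.2312).
So the stationary probability of Foggy is 0.3087.

0.3087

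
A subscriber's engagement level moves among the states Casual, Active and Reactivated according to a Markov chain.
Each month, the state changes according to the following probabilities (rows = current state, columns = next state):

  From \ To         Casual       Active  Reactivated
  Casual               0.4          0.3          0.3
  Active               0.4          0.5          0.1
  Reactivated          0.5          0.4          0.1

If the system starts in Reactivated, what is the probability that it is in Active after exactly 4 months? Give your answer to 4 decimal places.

Propagate the distribution vector 4 months from Reactivated.
After 0 months: (0.0000, 0.0000, 1.0000)
After 1 month: (0.5000, 0.4000, 0.1000)
After 2 months: (0.4100, 0.3900, 0.2000)
After 3 months: (0.4200, 0.3980, 0.1820)
After 4 months: (0.4182, 0.3978, 0.1840)
P(in Active after 4 months) = 0.3978

0.3978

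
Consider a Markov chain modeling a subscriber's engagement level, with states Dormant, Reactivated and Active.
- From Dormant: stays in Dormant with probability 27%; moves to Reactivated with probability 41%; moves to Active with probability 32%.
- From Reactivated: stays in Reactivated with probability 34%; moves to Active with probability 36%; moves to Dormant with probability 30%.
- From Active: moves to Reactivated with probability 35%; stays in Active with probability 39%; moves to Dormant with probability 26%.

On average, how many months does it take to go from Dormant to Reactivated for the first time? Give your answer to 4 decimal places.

2.5684

Let t(s) be the expected number of months to first reach Reactivated from state s, with t(Reactivated) = 0. Conditioning on the first month:
t(Dormant) = 1 + 0.27·t(Dormant) + 0.32·t(Active)
t(Active) = 1 + 0.26·t(Dormant) + 0.39·t(Active)
Solving: t(Dormant) = 2.5684, t(Active) = 2.7341.
Expected months from Dormant to Reactivated: 2.5684.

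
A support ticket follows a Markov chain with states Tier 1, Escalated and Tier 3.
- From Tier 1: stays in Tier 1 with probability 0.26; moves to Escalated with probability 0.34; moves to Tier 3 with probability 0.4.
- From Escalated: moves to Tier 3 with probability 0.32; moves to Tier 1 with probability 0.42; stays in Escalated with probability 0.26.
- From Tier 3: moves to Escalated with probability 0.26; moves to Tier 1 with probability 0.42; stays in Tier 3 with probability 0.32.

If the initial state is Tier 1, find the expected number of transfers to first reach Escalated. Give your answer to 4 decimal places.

Let t(s) be the expected number of transfers to first reach Escalated from state s, with t(Escalated) = 0. Conditioning on the first transfer:
t(Tier 1) = 1 + 0.26·t(Tier 1) + 0.4·t(Tier 3)
t(Tier 3) = 1 + 0.42·t(Tier 1) + 0.32·t(Tier 3)
Solving: t(Tier 1) = 3.2220, t(Tier 3) = 3.4606.
Expected transfers from Tier 1 to Escalated: 3.2220.

3.2220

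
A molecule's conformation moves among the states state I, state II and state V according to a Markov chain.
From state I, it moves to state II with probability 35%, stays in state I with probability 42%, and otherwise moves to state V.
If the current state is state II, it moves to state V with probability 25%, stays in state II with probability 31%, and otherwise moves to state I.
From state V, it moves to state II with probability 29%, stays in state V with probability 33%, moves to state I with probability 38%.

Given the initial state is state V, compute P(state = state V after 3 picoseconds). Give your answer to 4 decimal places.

0.2633

Propagate the distribution vector 3 picoseconds from state V.
After 0 picoseconds: (0.0000, 0.0000, 1.0000)
After 1 picosecond: (0.3800, 0.2900, 0.3300)
After 2 picoseconds: (0.4126, 0.3186, 0.2688)
After 3 picoseconds: (0.4156, 0.3211, 0.2633)
P(in state V after 3 picoseconds) = 0.2633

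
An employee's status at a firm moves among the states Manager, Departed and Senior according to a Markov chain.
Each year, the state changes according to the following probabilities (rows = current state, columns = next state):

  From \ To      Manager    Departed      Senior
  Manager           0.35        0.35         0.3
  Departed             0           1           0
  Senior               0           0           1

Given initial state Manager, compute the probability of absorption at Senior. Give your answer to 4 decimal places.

Let h(s) be the probability of absorption at Senior starting from transient state s. Then h(Senior) = 1 and h(Departed) = 0. By first-step analysis:
h(Manager) = 0.35·h(Manager) + 0.35·0 + 0.3·1
Solving: h(Manager) = 0.4615.
Starting from Manager, the probability is 0.4615.

0.4615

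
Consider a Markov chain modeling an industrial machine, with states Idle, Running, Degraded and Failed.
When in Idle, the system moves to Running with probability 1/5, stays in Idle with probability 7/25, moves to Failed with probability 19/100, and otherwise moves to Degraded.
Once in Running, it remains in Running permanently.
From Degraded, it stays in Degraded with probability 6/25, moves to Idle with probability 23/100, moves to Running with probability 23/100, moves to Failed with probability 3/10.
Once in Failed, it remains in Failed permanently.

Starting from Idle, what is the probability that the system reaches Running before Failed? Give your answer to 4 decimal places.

Let h(s) be the probability of absorption at Running starting from transient state s. Then h(Running) = 1 and h(Failed) = 0. By first-step analysis:
h(Idle) = 0.28·h(Idle) + 0.2·1 + 0.33·h(Degraded) + 0.19·0
h(Degraded) = 0.23·h(Idle) + 0.23·1 + 0.24·h(Degraded) + 0.3·0
Solving: h(Idle) = 0.4836, h(Degraded) = 0.4490.
Starting from Idle, the probability is 0.4836.

0.4836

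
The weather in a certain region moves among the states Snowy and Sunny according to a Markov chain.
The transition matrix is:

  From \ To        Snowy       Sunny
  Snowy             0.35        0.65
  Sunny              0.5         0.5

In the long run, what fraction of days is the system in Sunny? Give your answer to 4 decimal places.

0.5652

Let the stationary distribution be π with π = πP and π_1 + π_2 = 1.
π_1 = 0.35·π_1 + 0.5·π_2
Solving with the normalization constraint gives π = (0.4348, 0.5652).
So the stationary probability of Sunny is 0.5652.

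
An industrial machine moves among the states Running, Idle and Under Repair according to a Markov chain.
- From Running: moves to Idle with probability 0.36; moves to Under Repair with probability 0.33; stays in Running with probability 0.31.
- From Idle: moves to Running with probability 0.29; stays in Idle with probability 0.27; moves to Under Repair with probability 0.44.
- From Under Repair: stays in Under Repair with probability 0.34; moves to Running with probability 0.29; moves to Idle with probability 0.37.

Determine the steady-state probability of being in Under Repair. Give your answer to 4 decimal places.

Let the stationary distribution be π with π = πP and π_1 + π_2 + π_3 = 1.
π_1 = 0.31·π_1 + 0.29·π_2 + 0.29·π_3
π_2 = 0.36·π_1 + 0.27·π_2 + 0.37·π_3
Solving with the normalization constraint gives π = (0.2959, 0.3337, 0.3704).
So the stationary probability of Under Repair is 0.3704.

0.3704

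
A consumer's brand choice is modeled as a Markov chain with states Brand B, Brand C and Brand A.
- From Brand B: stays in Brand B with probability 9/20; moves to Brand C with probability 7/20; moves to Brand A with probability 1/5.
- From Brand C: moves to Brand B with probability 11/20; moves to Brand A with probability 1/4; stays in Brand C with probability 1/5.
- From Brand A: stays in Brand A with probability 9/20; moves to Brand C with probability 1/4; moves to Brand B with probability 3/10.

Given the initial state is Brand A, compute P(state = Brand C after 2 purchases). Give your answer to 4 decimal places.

0.2675

Sum over the intermediate state after 1 purchase:
P = P(Brand A→Brand B)·P(Brand B→Brand C) + P(Brand A→Brand C)·P(Brand C→Brand C) + P(Brand A→Brand A)·P(Brand A→Brand C)
  = 0.3×0.35 + 0.25×0.2 + 0.45×0.25
  = 0.1050 + 0.0500 + 0.1125 = 0.2675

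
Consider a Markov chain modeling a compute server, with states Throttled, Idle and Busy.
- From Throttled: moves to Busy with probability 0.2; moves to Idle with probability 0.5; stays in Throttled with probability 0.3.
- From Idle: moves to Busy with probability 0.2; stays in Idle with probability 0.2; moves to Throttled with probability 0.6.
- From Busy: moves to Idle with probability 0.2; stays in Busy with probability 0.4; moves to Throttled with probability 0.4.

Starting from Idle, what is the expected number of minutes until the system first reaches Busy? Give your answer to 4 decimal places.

5.0000

Let t(s) be the expected number of minutes to first reach Busy from state s, with t(Busy) = 0. Conditioning on the first minute:
t(Throttled) = 1 + 0.3·t(Throttled) + 0.5·t(Idle)
t(Idle) = 1 + 0.6·t(Throttled) + 0.2·t(Idle)
Solving: t(Throttled) = 5.0000, t(Idle) = 5.0000.
Expected minutes from Idle to Busy: 5.0000.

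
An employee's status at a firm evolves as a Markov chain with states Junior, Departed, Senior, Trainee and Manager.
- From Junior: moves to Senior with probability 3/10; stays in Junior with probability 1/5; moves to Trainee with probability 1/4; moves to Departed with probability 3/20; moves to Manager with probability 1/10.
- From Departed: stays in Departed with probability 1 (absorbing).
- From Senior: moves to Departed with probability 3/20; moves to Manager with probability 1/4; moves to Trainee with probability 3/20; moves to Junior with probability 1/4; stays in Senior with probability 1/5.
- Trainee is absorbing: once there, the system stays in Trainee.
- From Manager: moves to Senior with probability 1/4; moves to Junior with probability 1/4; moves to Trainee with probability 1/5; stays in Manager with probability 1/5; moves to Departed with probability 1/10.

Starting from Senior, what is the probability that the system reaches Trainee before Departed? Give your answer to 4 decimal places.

0.5683

Let h(s) be the probability of absorption at Trainee starting from transient state s. Then h(Trainee) = 1 and h(Departed) = 0. By first-step analysis:
h(Junior) = 0.2·h(Junior) + 0.15·0 + 0.3·h(Senior) + 0.25·1 + 0.1·h(Manager)
h(Senior) = 0.25·h(Junior) + 0.15·0 + 0.2·h(Senior) + 0.15·1 + 0.25·h(Manager)
h(Manager) = 0.25·h(Junior) + 0.1·0 + 0.25·h(Senior) + 0.2·1 + 0.2·h(Manager)
Solving: h(Junior) = 0.6026, h(Senior) = 0.5683, h(Manager) = 0.6159.
Starting from Senior, the probability is 0.5683.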